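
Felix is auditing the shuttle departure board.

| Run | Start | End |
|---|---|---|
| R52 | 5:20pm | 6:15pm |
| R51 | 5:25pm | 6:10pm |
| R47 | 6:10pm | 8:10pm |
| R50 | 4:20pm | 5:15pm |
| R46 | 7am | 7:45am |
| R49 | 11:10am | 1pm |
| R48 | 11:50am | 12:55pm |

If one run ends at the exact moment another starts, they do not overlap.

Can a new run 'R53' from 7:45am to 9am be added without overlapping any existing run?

Yes — the slot is free

R46: ends 7:45am at or before R53 starts 7:45am → clear.
R49: starts 11:10am at or after R53 ends 9am → clear.
R48: starts 11:50am at or after R53 ends 9am → clear.
R50: starts 4:20pm at or after R53 ends 9am → clear.
R52: starts 5:20pm at or after R53 ends 9am → clear.
R51: starts 5:25pm at or after R53 ends 9am → clear.
R47: starts 6:10pm at or after R53 ends 9am → clear.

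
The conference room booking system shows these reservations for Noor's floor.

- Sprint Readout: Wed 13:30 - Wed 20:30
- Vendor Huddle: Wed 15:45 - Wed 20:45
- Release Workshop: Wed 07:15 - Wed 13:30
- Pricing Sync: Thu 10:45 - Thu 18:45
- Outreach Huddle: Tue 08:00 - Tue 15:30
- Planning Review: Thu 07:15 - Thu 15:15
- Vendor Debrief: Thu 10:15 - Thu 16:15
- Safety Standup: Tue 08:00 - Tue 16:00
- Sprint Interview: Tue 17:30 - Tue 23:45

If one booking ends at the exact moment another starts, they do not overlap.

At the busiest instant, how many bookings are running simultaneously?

Sort all start/end points and keep a running count:
Tue 08:00 start Outreach Huddle → 1
Tue 08:00 start Safety Standup → 2
Tue 15:30 end Outreach Huddle → 1
Tue 16:00 end Safety Standup → 0
Tue 17:30 start Sprint Interview → 1
Tue 23:45 end Sprint Interview → 0
Wed 07:15 start Release Workshop → 1
Wed 13:30 end Release Workshop → 0
Wed 13:30 start Sprint Readout → 1
Wed 15:45 start Vendor Huddle → 2
Wed 20:30 end Sprint Readout → 1
Wed 20:45 end Vendor Huddle → 0
Thu 07:15 start Planning Review → 1
Thu 10:15 start Vendor Debrief → 2
Thu 10:45 start Pricing Sync → 3
Thu 15:15 end Planning Review → 2
Thu 16:15 end Vendor Debrief → 1
Thu 18:45 end Pricing Sync → 0
Peak is 3, at Thu 10:45 (Planning Review, Pricing Sync, Vendor Debrief).

3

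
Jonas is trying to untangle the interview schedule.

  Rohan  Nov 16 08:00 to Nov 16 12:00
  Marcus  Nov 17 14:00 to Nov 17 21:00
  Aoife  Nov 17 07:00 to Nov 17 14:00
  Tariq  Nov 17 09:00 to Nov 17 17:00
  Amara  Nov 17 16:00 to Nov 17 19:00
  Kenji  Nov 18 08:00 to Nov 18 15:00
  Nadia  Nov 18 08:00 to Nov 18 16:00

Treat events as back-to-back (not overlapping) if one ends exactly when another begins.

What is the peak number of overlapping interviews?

3

Sweep the timeline, counting +1 at each start and −1 at each end (ends before starts at a tie):
Nov 16 08:00 start Rohan → 1
Nov 16 12:00 end Rohan → 0
Nov 17 07:00 start Aoife → 1
Nov 17 09:00 start Tariq → 2
Nov 17 14:00 end Aoife → 1
Nov 17 14:00 start Marcus → 2
Nov 17 16:00 start Amara → 3
Nov 17 17:00 end Tariq → 2
Nov 17 19:00 end Amara → 1
Nov 17 21:00 end Marcus → 0
Nov 18 08:00 start Kenji → 1
Nov 18 08:00 start Nadia → 2
Nov 18 15:00 end Kenji → 1
Nov 18 16:00 end Nadia → 0
Peak is 3, at Nov 17 16:00 (Amara, Marcus, Tariq).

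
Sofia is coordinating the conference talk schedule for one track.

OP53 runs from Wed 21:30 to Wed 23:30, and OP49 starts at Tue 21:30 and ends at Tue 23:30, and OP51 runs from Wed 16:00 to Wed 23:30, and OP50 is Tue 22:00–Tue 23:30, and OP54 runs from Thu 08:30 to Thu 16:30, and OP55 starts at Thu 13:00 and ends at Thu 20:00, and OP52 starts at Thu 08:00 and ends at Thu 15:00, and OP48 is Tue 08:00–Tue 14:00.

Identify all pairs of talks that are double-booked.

Two intervals overlap when each starts before the other ends.
Sorted by start: OP48, OP49, OP50, OP51, OP53, OP52, OP54, OP55.
OP49 starts after OP48 ends, so OP48 has no further overlaps.
OP50 starts before OP49 ends → OP49 and OP50 overlap.
OP51 starts after OP49 ends, so OP49 has no further overlaps.
OP51 starts after OP50 ends, so OP50 has no further overlaps.
OP53 starts before OP51 ends → OP51 and OP53 overlap.
OP52 starts after OP51 ends, so OP51 has no further overlaps.
OP52 starts after OP53 ends, so OP53 has no further overlaps.
OP54 starts before OP52 ends → OP52 and OP54 overlap.
OP55 starts before OP52 ends → OP52 and OP55 overlap.
OP55 starts before OP54 ends → OP54 and OP55 overlap.

OP49 & OP50, OP51 & OP53, OP52 & OP54, OP52 & OP55, OP54 & OP55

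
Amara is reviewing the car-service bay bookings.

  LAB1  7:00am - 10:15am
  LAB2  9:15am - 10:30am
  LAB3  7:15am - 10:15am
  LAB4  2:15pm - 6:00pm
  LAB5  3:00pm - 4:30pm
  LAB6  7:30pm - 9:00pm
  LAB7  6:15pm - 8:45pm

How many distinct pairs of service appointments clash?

Sorted by start: LAB1, LAB3, LAB2, LAB4, LAB5, LAB7, LAB6.
LAB3 starts before LAB1 ends → LAB1 and LAB3 overlap.
LAB2 starts before LAB1 ends → LAB1 and LAB2 overlap.
LAB4 starts after LAB1 ends, so LAB1 has no further overlaps.
LAB2 starts before LAB3 ends → LAB3 and LAB2 overlap.
LAB4 starts after LAB3 ends, so LAB3 has no further overlaps.
LAB4 starts after LAB2 ends, so LAB2 has no further overlaps.
LAB5 starts before LAB4 ends → LAB4 and LAB5 overlap.
LAB7 starts after LAB4 ends, so LAB4 has no further overlaps.
LAB7 starts after LAB5 ends, so LAB5 has no further overlaps.
LAB6 starts before LAB7 ends → LAB7 and LAB6 overlap.
Overlapping pairs: LAB1 & LAB2, LAB1 & LAB3, LAB2 & LAB3, LAB4 & LAB5, LAB6 & LAB7 — 5 in total.

5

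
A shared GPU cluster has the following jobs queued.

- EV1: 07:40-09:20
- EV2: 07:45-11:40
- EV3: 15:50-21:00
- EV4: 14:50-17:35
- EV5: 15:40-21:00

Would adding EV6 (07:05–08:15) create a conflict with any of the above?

Yes — it overlaps EV1, EV2

EV1: starts 07:40 before EV6 ends 08:15, and ends 09:20 after EV6 starts 07:05 → overlap.
EV2: starts 07:45 before EV6 ends 08:15, and ends 11:40 after EV6 starts 07:05 → overlap.
EV4: starts 14:50 at or after EV6 ends 08:15 → clear.
EV5: starts 15:40 at or after EV6 ends 08:15 → clear.
EV3: starts 15:50 at or after EV6 ends 08:15 → clear.
EV6 overlaps EV1, EV2.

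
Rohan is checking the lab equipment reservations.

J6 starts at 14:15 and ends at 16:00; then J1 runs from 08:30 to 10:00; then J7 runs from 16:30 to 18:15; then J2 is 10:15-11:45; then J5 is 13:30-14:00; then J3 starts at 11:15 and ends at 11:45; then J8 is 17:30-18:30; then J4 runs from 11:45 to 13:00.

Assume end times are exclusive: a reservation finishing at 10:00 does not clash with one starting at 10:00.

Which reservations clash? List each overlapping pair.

Sorted by start: J1, J2, J3, J4, J5, J6, J7, J8.
J2 starts after J1 ends; J1 is clear from here.
J3 starts before J2 ends → J2 and J3 overlap.
J4 starts exactly when J2 ends (back-to-back, no overlap); J2 is clear from here.
J4 starts exactly when J3 ends (back-to-back, no overlap); J3 is clear from here.
J5 starts after J4 ends; J4 is clear from here.
J6 starts after J5 ends; J5 is clear from here.
J7 starts after J6 ends; J6 is clear from here.
J8 starts before J7 ends → J7 and J8 overlap.

J2 & J3, J7 & J8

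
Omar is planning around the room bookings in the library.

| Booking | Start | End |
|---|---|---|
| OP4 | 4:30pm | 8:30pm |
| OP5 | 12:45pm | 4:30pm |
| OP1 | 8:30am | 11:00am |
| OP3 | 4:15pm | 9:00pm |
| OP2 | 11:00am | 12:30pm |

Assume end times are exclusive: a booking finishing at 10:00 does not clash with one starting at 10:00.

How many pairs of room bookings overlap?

2

Sorted by start: OP1, OP2, OP5, OP3, OP4.
OP2 starts exactly when OP1 ends (back-to-back, no overlap), so nothing later overlaps OP1 either.
OP5 starts after OP2 ends, so nothing later overlaps OP2 either.
OP3 starts before OP5 ends → OP5 and OP3 overlap.
OP4 starts exactly when OP5 ends (back-to-back, no overlap).
OP4 starts before OP3 ends → OP3 and OP4 overlap.
Overlapping pairs: OP3 & OP4, OP3 & OP5 — 2 in total.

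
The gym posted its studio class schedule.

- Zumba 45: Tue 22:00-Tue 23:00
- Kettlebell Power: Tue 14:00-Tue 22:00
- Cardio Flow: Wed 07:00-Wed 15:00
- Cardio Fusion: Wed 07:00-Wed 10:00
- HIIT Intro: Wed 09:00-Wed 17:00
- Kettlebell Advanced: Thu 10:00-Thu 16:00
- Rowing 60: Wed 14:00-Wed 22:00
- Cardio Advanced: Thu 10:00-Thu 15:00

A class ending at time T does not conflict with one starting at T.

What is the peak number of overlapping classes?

Sort all start/end points and keep a running count:
Tue 14:00 start Kettlebell Power → 1
Tue 22:00 end Kettlebell Power → 0
Tue 22:00 start Zumba 45 → 1
Tue 23:00 end Zumba 45 → 0
Wed 07:00 start Cardio Flow → 1
Wed 07:00 start Cardio Fusion → 2
Wed 09:00 start HIIT Intro → 3
Wed 10:00 end Cardio Fusion → 2
Wed 14:00 start Rowing 60 → 3
Wed 15:00 end Cardio Flow → 2
Wed 17:00 end HIIT Intro → 1
Wed 22:00 end Rowing 60 → 0
Thu 10:00 start Cardio Advanced → 1
Thu 10:00 start Kettlebell Advanced → 2
Thu 15:00 end Cardio Advanced → 1
Thu 16:00 end Kettlebell Advanced → 0
Peak is 3, at Wed 09:00 (Cardio Flow, Cardio Fusion, HIIT Intro).

3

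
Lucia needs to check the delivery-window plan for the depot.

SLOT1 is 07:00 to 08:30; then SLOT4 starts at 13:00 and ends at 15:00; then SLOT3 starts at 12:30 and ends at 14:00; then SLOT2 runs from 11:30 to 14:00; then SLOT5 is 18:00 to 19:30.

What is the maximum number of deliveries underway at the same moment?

3

Walk through starts and ends in time order (an end at T is processed before a start at T):
07:00 start SLOT1 → 1
08:30 end SLOT1 → 0
11:30 start SLOT2 → 1
12:30 start SLOT3 → 2
13:00 start SLOT4 → 3
14:00 end SLOT2 → 2
14:00 end SLOT3 → 1
15:00 end SLOT4 → 0
18:00 start SLOT5 → 1
19:30 end SLOT5 → 0
Peak is 3, at 13:00 (SLOT2, SLOT3, SLOT4).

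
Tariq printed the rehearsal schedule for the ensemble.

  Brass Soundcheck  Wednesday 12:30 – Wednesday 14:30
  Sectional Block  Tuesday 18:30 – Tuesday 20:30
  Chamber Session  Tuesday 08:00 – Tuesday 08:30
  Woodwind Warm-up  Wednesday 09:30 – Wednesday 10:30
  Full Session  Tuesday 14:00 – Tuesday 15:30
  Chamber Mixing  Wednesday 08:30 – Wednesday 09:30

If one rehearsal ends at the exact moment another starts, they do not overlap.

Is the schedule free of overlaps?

Sorted by start: Chamber Session, Full Session, Sectional Block, Chamber Mixing, Woodwind Warm-up, Brass Soundcheck.
Full Session starts after Chamber Session ends, so nothing later overlaps Chamber Session either.
Sectional Block starts after Full Session ends, so nothing later overlaps Full Session either.
Chamber Mixing starts after Sectional Block ends, so nothing later overlaps Sectional Block either.
Woodwind Warm-up starts exactly when Chamber Mixing ends (back-to-back, no overlap), so nothing later overlaps Chamber Mixing either.
Brass Soundcheck starts after Woodwind Warm-up ends.
Every pair is clear; the schedule has no overlaps.

Yes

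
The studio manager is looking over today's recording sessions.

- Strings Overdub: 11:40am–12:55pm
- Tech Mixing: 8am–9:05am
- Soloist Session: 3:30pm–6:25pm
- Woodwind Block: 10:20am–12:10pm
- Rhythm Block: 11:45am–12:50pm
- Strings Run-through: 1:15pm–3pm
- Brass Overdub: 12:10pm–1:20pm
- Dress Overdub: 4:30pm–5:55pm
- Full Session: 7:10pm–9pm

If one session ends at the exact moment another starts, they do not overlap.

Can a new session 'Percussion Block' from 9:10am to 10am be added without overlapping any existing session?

Tech Mixing: ends 9:05am at or before Percussion Block starts 9:10am → clear.
Woodwind Block: starts 10:20am at or after Percussion Block ends 10am → clear.
Strings Overdub: starts 11:40am at or after Percussion Block ends 10am → clear.
Rhythm Block: starts 11:45am at or after Percussion Block ends 10am → clear.
Brass Overdub: starts 12:10pm at or after Percussion Block ends 10am → clear.
Strings Run-through: starts 1:15pm at or after Percussion Block ends 10am → clear.
Soloist Session: starts 3:30pm at or after Percussion Block ends 10am → clear.
Dress Overdub: starts 4:30pm at or after Percussion Block ends 10am → clear.
Full Session: starts 7:10pm at or after Percussion Block ends 10am → clear.

Yes — the slot is free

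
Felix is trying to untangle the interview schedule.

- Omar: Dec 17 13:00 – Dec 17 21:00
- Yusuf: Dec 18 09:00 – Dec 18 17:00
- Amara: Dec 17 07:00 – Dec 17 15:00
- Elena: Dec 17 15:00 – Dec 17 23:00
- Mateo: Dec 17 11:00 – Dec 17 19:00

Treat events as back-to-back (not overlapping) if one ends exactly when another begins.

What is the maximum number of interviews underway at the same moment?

3

Walk through starts and ends in time order (an end at T is processed before a start at T):
Dec 17 07:00 start Amara → 1
Dec 17 11:00 start Mateo → 2
Dec 17 13:00 start Omar → 3
Dec 17 15:00 end Amara → 2
Dec 17 15:00 start Elena → 3
Dec 17 19:00 end Mateo → 2
Dec 17 21:00 end Omar → 1
Dec 17 23:00 end Elena → 0
Dec 18 09:00 start Yusuf → 1
Dec 18 17:00 end Yusuf → 0
Peak is 3, at Dec 17 13:00 (Amara, Mateo, Omar).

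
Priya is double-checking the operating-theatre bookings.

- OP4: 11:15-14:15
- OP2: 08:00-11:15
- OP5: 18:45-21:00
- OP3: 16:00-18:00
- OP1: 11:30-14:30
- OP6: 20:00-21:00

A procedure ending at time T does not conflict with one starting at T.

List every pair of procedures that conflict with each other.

OP1 & OP4, OP5 & OP6

Two intervals overlap when each starts before the other ends.
Sorted by start: OP2, OP4, OP1, OP3, OP5, OP6.
OP4 starts exactly when OP2 ends (back-to-back, no overlap); OP2 is clear from here.
OP1 starts before OP4 ends → OP4 and OP1 overlap.
OP3 starts after OP4 ends; OP4 is clear from here.
OP3 starts after OP1 ends; OP1 is clear from here.
OP5 starts after OP3 ends; OP3 is clear from here.
OP6 starts before OP5 ends → OP5 and OP6 overlap.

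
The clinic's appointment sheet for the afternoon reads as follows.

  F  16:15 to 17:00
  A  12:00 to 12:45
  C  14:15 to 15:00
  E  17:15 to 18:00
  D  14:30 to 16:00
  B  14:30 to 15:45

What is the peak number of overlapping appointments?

Sort all start/end points and keep a running count:
12:00 start A → 1
12:45 end A → 0
14:15 start C → 1
14:30 start B → 2
14:30 start D → 3
15:00 end C → 2
15:45 end B → 1
16:00 end D → 0
16:15 start F → 1
17:00 end F → 0
17:15 start E → 1
18:00 end E → 0
Peak is 3, at 14:30 (B, C, D).

3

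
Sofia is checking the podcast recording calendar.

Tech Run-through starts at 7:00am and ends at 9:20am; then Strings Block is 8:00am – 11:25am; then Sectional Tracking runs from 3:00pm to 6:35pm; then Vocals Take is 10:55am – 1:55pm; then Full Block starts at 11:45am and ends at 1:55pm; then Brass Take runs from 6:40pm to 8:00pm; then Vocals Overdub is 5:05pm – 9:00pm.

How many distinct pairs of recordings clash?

5

Sorted by start: Tech Run-through, Strings Block, Vocals Take, Full Block, Sectional Tracking, Vocals Overdub, Brass Take.
Strings Block starts before Tech Run-through ends → Tech Run-through and Strings Block overlap.
Vocals Take starts after Tech Run-through ends, so nothing later overlaps Tech Run-through either.
Vocals Take starts before Strings Block ends → Strings Block and Vocals Take overlap.
Full Block starts after Strings Block ends, so nothing later overlaps Strings Block either.
Full Block starts before Vocals Take ends → Vocals Take and Full Block overlap.
Sectional Tracking starts after Vocals Take ends, so nothing later overlaps Vocals Take either.
Sectional Tracking starts after Full Block ends, so nothing later overlaps Full Block either.
Vocals Overdub starts before Sectional Tracking ends → Sectional Tracking and Vocals Overdub overlap.
Brass Take starts after Sectional Tracking ends.
Brass Take starts before Vocals Overdub ends → Vocals Overdub and Brass Take overlap.
Overlapping pairs: Brass Take & Vocals Overdub, Full Block & Vocals Take, Sectional Tracking & Vocals Overdub, Strings Block & Tech Run-through, Strings Block & Vocals Take — 5 in total.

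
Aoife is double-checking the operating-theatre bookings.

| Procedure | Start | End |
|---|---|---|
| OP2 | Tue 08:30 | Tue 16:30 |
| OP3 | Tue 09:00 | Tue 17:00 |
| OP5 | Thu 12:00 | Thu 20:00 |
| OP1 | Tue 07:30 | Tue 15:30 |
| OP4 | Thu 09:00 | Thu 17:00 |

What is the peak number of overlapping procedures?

Walk through starts and ends in time order (an end at T is processed before a start at T):
Tue 07:30 start OP1 → 1
Tue 08:30 start OP2 → 2
Tue 09:00 start OP3 → 3
Tue 15:30 end OP1 → 2
Tue 16:30 end OP2 → 1
Tue 17:00 end OP3 → 0
Thu 09:00 start OP4 → 1
Thu 12:00 start OP5 → 2
Thu 17:00 end OP4 → 1
Thu 20:00 end OP5 → 0
Peak is 3, at Tue 09:00 (OP1, OP2, OP3).

3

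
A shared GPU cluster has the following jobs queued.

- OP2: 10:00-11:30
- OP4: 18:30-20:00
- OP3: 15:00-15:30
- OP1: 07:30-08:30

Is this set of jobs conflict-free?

Sorted by start: OP1, OP2, OP3, OP4.
OP2 starts after OP1 ends; OP1 is clear from here.
OP3 starts after OP2 ends; OP2 is clear from here.
OP4 starts after OP3 ends.
Every pair is clear; the schedule has no overlaps.

Yes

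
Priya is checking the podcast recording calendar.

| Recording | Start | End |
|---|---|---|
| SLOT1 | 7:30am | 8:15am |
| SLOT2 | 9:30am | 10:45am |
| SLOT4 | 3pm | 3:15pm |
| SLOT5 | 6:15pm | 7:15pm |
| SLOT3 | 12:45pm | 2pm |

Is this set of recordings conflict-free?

Sorted by start: SLOT1, SLOT2, SLOT3, SLOT4, SLOT5.
SLOT2 starts after SLOT1 ends, so nothing later overlaps SLOT1 either.
SLOT3 starts after SLOT2 ends, so nothing later overlaps SLOT2 either.
SLOT4 starts after SLOT3 ends, so nothing later overlaps SLOT3 either.
SLOT5 starts after SLOT4 ends.
Every pair is clear; the schedule has no overlaps.

Yes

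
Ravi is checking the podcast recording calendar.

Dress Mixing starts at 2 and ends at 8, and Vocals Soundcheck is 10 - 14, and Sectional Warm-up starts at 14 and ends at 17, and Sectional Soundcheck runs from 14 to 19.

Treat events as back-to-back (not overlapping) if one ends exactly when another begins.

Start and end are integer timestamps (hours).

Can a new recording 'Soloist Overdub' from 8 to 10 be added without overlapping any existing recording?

Dress Mixing: ends 8 at or before Soloist Overdub starts 8 → clear.
Vocals Soundcheck: starts 10 at or after Soloist Overdub ends 10 → clear.
Sectional Warm-up: starts 14 at or after Soloist Overdub ends 10 → clear.
Sectional Soundcheck: starts 14 at or after Soloist Overdub ends 10 → clear.

Yes — the slot is free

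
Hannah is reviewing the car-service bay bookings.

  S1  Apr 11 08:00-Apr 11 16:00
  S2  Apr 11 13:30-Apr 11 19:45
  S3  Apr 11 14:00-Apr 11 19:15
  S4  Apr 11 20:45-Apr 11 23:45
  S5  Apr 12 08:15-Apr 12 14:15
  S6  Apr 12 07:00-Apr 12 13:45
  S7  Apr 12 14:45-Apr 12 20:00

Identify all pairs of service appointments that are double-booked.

S1 & S2, S1 & S3, S2 & S3, S5 & S6

Two intervals overlap when each starts before the other ends.
Sorted by start: S1, S2, S3, S4, S6, S5, S7.
S2 starts before S1 ends → S1 and S2 overlap.
S3 starts before S1 ends → S1 and S3 overlap.
S4 starts after S1 ends — done with S1.
S3 starts before S2 ends → S2 and S3 overlap.
S4 starts after S2 ends — done with S2.
S4 starts after S3 ends — done with S3.
S6 starts after S4 ends — done with S4.
S5 starts before S6 ends → S6 and S5 overlap.
S7 starts after S6 ends.
S7 starts after S5 ends.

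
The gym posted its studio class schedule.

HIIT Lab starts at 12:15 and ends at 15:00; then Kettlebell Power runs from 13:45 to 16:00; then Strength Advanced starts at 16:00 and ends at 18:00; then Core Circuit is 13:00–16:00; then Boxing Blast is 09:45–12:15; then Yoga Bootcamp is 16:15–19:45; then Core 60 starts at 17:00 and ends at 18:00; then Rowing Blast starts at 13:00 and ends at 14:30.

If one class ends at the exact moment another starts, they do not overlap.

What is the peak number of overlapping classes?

Sort all start/end points and keep a running count:
09:45 start Boxing Blast → 1
12:15 end Boxing Blast → 0
12:15 start HIIT Lab → 1
13:00 start Core Circuit → 2
13:00 start Rowing Blast → 3
13:45 start Kettlebell Power → 4
14:30 end Rowing Blast → 3
15:00 end HIIT Lab → 2
16:00 end Core Circuit → 1
16:00 end Kettlebell Power → 0
16:00 start Strength Advanced → 1
16:15 start Yoga Bootcamp → 2
17:00 start Core 60 → 3
18:00 end Core 60 → 2
18:00 end Strength Advanced → 1
19:45 end Yoga Bootcamp → 0
Peak is 4, at 13:45 (Core Circuit, HIIT Lab, Kettlebell Power, Rowing Blast).

4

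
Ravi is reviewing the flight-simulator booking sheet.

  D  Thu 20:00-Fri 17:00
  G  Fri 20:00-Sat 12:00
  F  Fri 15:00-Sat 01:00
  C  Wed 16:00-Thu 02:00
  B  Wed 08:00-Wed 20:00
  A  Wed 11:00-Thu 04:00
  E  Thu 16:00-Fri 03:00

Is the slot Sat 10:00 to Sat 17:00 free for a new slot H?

No — it overlaps G

B: ends Wed 20:00 at or before H starts Sat 10:00 → clear.
A: ends Thu 04:00 at or before H starts Sat 10:00 → clear.
C: ends Thu 02:00 at or before H starts Sat 10:00 → clear.
E: ends Fri 03:00 at or before H starts Sat 10:00 → clear.
D: ends Fri 17:00 at or before H starts Sat 10:00 → clear.
F: ends Sat 01:00 at or before H starts Sat 10:00 → clear.
G: starts Fri 20:00 before H ends Sat 17:00, and ends Sat 12:00 after H starts Sat 10:00 → overlap.
H overlaps G.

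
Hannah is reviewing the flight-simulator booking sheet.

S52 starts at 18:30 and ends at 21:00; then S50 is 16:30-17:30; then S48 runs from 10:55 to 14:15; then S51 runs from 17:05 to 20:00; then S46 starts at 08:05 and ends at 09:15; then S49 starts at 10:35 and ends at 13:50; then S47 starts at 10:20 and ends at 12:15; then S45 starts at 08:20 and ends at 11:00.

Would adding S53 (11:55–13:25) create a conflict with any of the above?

S46: ends 09:15 at or before S53 starts 11:55 → clear.
S45: ends 11:00 at or before S53 starts 11:55 → clear.
S47: starts 10:20 before S53 ends 13:25, and ends 12:15 after S53 starts 11:55 → overlap.
S49: starts 10:35 before S53 ends 13:25, and ends 13:50 after S53 starts 11:55 → overlap.
S48: starts 10:55 before S53 ends 13:25, and ends 14:15 after S53 starts 11:55 → overlap.
S50: starts 16:30 at or after S53 ends 13:25 → clear.
S51: starts 17:05 at or after S53 ends 13:25 → clear.
S52: starts 18:30 at or after S53 ends 13:25 → clear.
S53 overlaps S47, S48, S49.

Yes — it overlaps S47, S48, S49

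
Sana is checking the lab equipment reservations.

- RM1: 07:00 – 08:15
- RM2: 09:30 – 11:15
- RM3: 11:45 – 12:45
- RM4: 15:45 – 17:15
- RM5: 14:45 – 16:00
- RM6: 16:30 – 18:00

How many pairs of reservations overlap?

2

Sorted by start: RM1, RM2, RM3, RM5, RM4, RM6.
RM2 starts after RM1 ends, so nothing later overlaps RM1 either.
RM3 starts after RM2 ends, so nothing later overlaps RM2 either.
RM5 starts after RM3 ends, so nothing later overlaps RM3 either.
RM4 starts before RM5 ends → RM5 and RM4 overlap.
RM6 starts after RM5 ends.
RM6 starts before RM4 ends → RM4 and RM6 overlap.
Overlapping pairs: RM4 & RM5, RM4 & RM6 — 2 in total.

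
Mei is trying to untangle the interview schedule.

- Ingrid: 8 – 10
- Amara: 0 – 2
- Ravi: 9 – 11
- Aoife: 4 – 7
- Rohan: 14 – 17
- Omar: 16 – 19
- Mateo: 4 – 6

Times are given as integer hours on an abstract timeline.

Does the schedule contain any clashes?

Sorted by start: Amara, Mateo, Aoife, Ingrid, Ravi, Rohan, Omar.
Mateo starts after Amara ends; Amara is clear from here.
Aoife starts before Mateo ends → Mateo and Aoife overlap.
That's a conflict, so the schedule is not conflict-free.

Yes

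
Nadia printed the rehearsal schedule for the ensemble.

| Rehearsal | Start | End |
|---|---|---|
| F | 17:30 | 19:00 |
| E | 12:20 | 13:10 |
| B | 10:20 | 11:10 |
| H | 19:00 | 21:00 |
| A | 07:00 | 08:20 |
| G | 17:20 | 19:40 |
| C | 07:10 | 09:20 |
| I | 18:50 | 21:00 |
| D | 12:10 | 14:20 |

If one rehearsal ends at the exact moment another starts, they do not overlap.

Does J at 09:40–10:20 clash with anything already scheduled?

No — it doesn't clash with anything

A: ends 08:20 at or before J starts 09:40 → clear.
C: ends 09:20 at or before J starts 09:40 → clear.
B: starts 10:20 at or after J ends 10:20 → clear.
D: starts 12:10 at or after J ends 10:20 → clear.
E: starts 12:20 at or after J ends 10:20 → clear.
G: starts 17:20 at or after J ends 10:20 → clear.
F: starts 17:30 at or after J ends 10:20 → clear.
I: starts 18:50 at or after J ends 10:20 → clear.
H: starts 19:00 at or after J ends 10:20 → clear.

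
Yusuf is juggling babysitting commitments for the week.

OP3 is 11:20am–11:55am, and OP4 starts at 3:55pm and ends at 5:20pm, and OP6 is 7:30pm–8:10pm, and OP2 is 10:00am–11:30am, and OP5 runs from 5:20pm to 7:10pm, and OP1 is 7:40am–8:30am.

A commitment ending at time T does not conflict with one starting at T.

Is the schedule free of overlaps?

Check each pair: they overlap iff neither finishes before the other starts.
Sorted by start: OP1, OP2, OP3, OP4, OP5, OP6.
OP2 starts after OP1 ends, so OP1 has no further overlaps.
OP3 starts before OP2 ends → OP2 and OP3 overlap.
That's a conflict, so the schedule is not conflict-free.

No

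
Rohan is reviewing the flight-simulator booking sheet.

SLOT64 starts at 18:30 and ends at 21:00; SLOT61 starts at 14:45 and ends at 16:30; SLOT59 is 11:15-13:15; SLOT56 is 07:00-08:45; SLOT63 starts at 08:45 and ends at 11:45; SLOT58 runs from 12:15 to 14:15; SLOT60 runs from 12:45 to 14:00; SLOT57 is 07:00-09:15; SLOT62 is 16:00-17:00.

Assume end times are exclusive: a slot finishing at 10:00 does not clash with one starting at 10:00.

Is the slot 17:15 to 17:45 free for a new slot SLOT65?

SLOT56: ends 08:45 at or before SLOT65 starts 17:15 → clear.
SLOT57: ends 09:15 at or before SLOT65 starts 17:15 → clear.
SLOT63: ends 11:45 at or before SLOT65 starts 17:15 → clear.
SLOT59: ends 13:15 at or before SLOT65 starts 17:15 → clear.
SLOT58: ends 14:15 at or before SLOT65 starts 17:15 → clear.
SLOT60: ends 14:00 at or before SLOT65 starts 17:15 → clear.
SLOT61: ends 16:30 at or before SLOT65 starts 17:15 → clear.
SLOT62: ends 17:00 at or before SLOT65 starts 17:15 → clear.
SLOT64: starts 18:30 at or after SLOT65 ends 17:45 → clear.

Yes — the slot is free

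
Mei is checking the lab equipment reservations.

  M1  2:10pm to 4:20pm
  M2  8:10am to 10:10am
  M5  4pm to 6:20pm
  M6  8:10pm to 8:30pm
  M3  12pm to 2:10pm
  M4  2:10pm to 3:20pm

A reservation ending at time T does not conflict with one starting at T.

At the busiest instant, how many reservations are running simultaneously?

2

Sort all start/end points and keep a running count:
8:10am start M2 → 1
10:10am end M2 → 0
12pm start M3 → 1
2:10pm end M3 → 0
2:10pm start M1 → 1
2:10pm start M4 → 2
3:20pm end M4 → 1
4pm start M5 → 2
4:20pm end M1 → 1
6:20pm end M5 → 0
8:10pm start M6 → 1
8:30pm end M6 → 0
Peak is 2, at 2:10pm (M1, M4).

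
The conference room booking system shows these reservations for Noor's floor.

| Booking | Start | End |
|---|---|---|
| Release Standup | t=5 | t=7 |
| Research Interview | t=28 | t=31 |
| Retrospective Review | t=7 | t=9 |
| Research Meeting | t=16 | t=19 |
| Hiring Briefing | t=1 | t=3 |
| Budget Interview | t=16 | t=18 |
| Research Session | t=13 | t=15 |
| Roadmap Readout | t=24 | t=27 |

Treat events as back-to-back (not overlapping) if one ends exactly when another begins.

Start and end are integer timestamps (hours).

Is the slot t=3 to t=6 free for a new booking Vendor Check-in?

No — it overlaps Release Standup

Hiring Briefing: ends t=3 at or before Vendor Check-in starts t=3 → clear.
Release Standup: starts t=5 before Vendor Check-in ends t=6, and ends t=7 after Vendor Check-in starts t=3 → overlap.
Retrospective Review: starts t=7 at or after Vendor Check-in ends t=6 → clear.
Research Session: starts t=13 at or after Vendor Check-in ends t=6 → clear.
Research Meeting: starts t=16 at or after Vendor Check-in ends t=6 → clear.
Budget Interview: starts t=16 at or after Vendor Check-in ends t=6 → clear.
Roadmap Readout: starts t=24 at or after Vendor Check-in ends t=6 → clear.
Research Interview: starts t=28 at or after Vendor Check-in ends t=6 → clear.
Vendor Check-in overlaps Release Standup.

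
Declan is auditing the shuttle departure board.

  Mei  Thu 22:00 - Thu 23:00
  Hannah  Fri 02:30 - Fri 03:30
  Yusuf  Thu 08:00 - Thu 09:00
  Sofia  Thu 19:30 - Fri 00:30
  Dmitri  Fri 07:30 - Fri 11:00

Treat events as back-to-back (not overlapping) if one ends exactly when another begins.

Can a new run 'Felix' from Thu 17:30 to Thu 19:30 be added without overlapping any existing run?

Yes — the slot is free

Yusuf: ends Thu 09:00 at or before Felix starts Thu 17:30 → clear.
Sofia: starts Thu 19:30 at or after Felix ends Thu 19:30 → clear.
Mei: starts Thu 22:00 at or after Felix ends Thu 19:30 → clear.
Hannah: starts Fri 02:30 at or after Felix ends Thu 19:30 → clear.
Dmitri: starts Fri 07:30 at or after Felix ends Thu 19:30 → clear.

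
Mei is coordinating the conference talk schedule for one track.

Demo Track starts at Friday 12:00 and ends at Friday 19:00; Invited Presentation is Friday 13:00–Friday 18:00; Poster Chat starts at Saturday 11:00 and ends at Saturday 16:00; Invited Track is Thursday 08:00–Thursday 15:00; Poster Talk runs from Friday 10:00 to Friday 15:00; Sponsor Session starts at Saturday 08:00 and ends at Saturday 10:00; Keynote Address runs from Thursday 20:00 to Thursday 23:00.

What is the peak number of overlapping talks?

Walk through starts and ends in time order (an end at T is processed before a start at T):
Thursday 08:00 start Invited Track → 1
Thursday 15:00 end Invited Track → 0
Thursday 20:00 start Keynote Address → 1
Thursday 23:00 end Keynote Address → 0
Friday 10:00 start Poster Talk → 1
Friday 12:00 start Demo Track → 2
Friday 13:00 start Invited Presentation → 3
Friday 15:00 end Poster Talk → 2
Friday 18:00 end Invited Presentation → 1
Friday 19:00 end Demo Track → 0
Saturday 08:00 start Sponsor Session → 1
Saturday 10:00 end Sponsor Session → 0
Saturday 11:00 start Poster Chat → 1
Saturday 16:00 end Poster Chat → 0
Peak is 3, at Friday 13:00 (Demo Track, Invited Presentation, Poster Talk).

3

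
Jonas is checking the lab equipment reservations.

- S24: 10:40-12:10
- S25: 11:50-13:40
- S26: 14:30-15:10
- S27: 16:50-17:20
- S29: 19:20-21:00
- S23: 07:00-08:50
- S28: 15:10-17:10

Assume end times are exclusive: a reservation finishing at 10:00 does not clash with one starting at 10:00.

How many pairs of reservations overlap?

2

Sorted by start: S23, S24, S25, S26, S28, S27, S29.
S24 starts after S23 ends, so nothing later overlaps S23 either.
S25 starts before S24 ends → S24 and S25 overlap.
S26 starts after S24 ends, so nothing later overlaps S24 either.
S26 starts after S25 ends, so nothing later overlaps S25 either.
S28 starts exactly when S26 ends (back-to-back, no overlap), so nothing later overlaps S26 either.
S27 starts before S28 ends → S28 and S27 overlap.
S29 starts after S28 ends.
S29 starts after S27 ends.
Overlapping pairs: S24 & S25, S27 & S28 — 2 in total.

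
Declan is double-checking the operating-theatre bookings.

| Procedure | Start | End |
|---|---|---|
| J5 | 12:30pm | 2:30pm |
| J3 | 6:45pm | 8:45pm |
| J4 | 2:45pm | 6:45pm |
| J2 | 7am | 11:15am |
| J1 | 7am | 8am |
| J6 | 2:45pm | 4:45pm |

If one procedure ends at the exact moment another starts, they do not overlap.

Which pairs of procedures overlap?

Sorted by start: J1, J2, J5, J4, J6, J3.
J2 starts before J1 ends → J1 and J2 overlap.
J5 starts after J1 ends — done with J1.
J5 starts after J2 ends — done with J2.
J4 starts after J5 ends — done with J5.
J6 starts before J4 ends → J4 and J6 overlap.
J3 starts exactly when J4 ends (back-to-back, no overlap).
J3 starts after J6 ends.

J1 & J2, J4 & J6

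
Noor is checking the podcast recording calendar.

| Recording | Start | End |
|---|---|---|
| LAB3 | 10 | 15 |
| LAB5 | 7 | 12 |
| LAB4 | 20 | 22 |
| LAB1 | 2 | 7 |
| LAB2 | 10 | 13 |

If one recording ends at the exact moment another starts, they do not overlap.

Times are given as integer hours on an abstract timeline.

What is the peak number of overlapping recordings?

Walk through starts and ends in time order (an end at T is processed before a start at T):
2 start LAB1 → 1
7 end LAB1 → 0
7 start LAB5 → 1
10 start LAB2 → 2
10 start LAB3 → 3
12 end LAB5 → 2
13 end LAB2 → 1
15 end LAB3 → 0
20 start LAB4 → 1
22 end LAB4 → 0
Peak is 3, at 10 (LAB2, LAB3, LAB5).

3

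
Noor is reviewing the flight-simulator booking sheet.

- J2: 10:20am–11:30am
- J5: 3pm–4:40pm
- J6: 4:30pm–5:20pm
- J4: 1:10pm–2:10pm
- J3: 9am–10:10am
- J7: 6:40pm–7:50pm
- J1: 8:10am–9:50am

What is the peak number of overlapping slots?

Sweep the timeline, counting +1 at each start and −1 at each end (ends before starts at a tie):
8:10am start J1 → 1
9am start J3 → 2
9:50am end J1 → 1
10:10am end J3 → 0
10:20am start J2 → 1
11:30am end J2 → 0
1:10pm start J4 → 1
2:10pm end J4 → 0
3pm start J5 → 1
4:30pm start J6 → 2
4:40pm end J5 → 1
5:20pm end J6 → 0
6:40pm start J7 → 1
7:50pm end J7 → 0
Peak is 2, at 9am (J1, J3).

2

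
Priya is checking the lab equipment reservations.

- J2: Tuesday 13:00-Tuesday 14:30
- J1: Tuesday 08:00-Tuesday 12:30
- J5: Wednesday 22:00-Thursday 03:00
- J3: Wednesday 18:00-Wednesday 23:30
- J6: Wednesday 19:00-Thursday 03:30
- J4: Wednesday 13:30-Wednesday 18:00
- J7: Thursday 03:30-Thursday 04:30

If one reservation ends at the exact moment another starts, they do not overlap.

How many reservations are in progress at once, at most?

3

Walk through starts and ends in time order (an end at T is processed before a start at T):
Tuesday 08:00 start J1 → 1
Tuesday 12:30 end J1 → 0
Tuesday 13:00 start J2 → 1
Tuesday 14:30 end J2 → 0
Wednesday 13:30 start J4 → 1
Wednesday 18:00 end J4 → 0
Wednesday 18:00 start J3 → 1
Wednesday 19:00 start J6 → 2
Wednesday 22:00 start J5 → 3
Wednesday 23:30 end J3 → 2
Thursday 03:00 end J5 → 1
Thursday 03:30 end J6 → 0
Thursday 03:30 start J7 → 1
Thursday 04:30 end J7 → 0
Peak is 3, at Wednesday 22:00 (J3, J5, J6).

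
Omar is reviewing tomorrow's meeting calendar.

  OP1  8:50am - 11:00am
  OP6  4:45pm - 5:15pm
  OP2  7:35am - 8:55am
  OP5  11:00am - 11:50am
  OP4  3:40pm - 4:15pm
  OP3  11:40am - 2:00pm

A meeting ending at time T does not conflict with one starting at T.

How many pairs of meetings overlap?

2

Sorted by start: OP2, OP1, OP5, OP3, OP4, OP6.
OP1 starts before OP2 ends → OP2 and OP1 overlap.
OP5 starts after OP2 ends, so OP2 has no further overlaps.
OP5 starts exactly when OP1 ends (back-to-back, no overlap), so OP1 has no further overlaps.
OP3 starts before OP5 ends → OP5 and OP3 overlap.
OP4 starts after OP5 ends, so OP5 has no further overlaps.
OP4 starts after OP3 ends, so OP3 has no further overlaps.
OP6 starts after OP4 ends.
Overlapping pairs: OP1 & OP2, OP3 & OP5 — 2 in total.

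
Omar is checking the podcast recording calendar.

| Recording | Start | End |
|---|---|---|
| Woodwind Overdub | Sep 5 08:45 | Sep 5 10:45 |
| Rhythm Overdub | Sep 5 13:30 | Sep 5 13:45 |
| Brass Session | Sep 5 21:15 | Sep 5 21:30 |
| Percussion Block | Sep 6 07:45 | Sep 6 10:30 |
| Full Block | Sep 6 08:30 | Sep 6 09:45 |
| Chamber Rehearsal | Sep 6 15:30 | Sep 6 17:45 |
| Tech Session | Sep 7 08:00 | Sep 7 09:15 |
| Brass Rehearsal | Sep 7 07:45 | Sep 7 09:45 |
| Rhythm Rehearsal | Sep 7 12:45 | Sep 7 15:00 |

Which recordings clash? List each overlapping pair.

Sorted by start: Woodwind Overdub, Rhythm Overdub, Brass Session, Percussion Block, Full Block, Chamber Rehearsal, Brass Rehearsal, Tech Session, Rhythm Rehearsal.
Rhythm Overdub starts after Woodwind Overdub ends, so nothing later overlaps Woodwind Overdub either.
Brass Session starts after Rhythm Overdub ends, so nothing later overlaps Rhythm Overdub either.
Percussion Block starts after Brass Session ends, so nothing later overlaps Brass Session either.
Full Block starts before Percussion Block ends → Percussion Block and Full Block overlap.
Chamber Rehearsal starts after Percussion Block ends, so nothing later overlaps Percussion Block either.
Chamber Rehearsal starts after Full Block ends, so nothing later overlaps Full Block either.
Brass Rehearsal starts after Chamber Rehearsal ends, so nothing later overlaps Chamber Rehearsal either.
Tech Session starts before Brass Rehearsal ends → Brass Rehearsal and Tech Session overlap.
Rhythm Rehearsal starts after Brass Rehearsal ends.
Rhythm Rehearsal starts after Tech Session ends.

Brass Rehearsal & Tech Session, Full Block & Percussion Block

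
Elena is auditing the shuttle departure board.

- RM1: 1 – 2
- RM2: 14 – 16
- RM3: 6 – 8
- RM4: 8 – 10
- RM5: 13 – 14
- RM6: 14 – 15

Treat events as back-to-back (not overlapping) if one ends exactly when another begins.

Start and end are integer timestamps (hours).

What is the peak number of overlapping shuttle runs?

2

Sort all start/end points and keep a running count:
1 start RM1 → 1
2 end RM1 → 0
6 start RM3 → 1
8 end RM3 → 0
8 start RM4 → 1
10 end RM4 → 0
13 start RM5 → 1
14 end RM5 → 0
14 start RM2 → 1
14 start RM6 → 2
15 end RM6 → 1
16 end RM2 → 0
Peak is 2, at 14 (RM2, RM6).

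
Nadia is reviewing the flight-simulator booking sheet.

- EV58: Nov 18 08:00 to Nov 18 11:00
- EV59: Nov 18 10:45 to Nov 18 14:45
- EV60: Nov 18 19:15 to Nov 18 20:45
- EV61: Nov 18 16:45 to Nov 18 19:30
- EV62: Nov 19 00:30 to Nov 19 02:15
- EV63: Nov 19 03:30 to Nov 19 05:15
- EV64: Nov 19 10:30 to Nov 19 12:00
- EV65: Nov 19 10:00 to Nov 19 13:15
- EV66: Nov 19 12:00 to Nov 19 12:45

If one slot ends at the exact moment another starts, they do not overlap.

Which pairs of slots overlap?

Sorted by start: EV58, EV59, EV61, EV60, EV62, EV63, EV65, EV64, EV66.
EV59 starts before EV58 ends → EV58 and EV59 overlap.
EV61 starts after EV58 ends; EV58 is clear from here.
EV61 starts after EV59 ends; EV59 is clear from here.
EV60 starts before EV61 ends → EV61 and EV60 overlap.
EV62 starts after EV61 ends; EV61 is clear from here.
EV62 starts after EV60 ends; EV60 is clear from here.
EV63 starts after EV62 ends; EV62 is clear from here.
EV65 starts after EV63 ends; EV63 is clear from here.
EV64 starts before EV65 ends → EV65 and EV64 overlap.
EV66 starts before EV65 ends → EV65 and EV66 overlap.
EV66 starts exactly when EV64 ends (back-to-back, no overlap).

EV58 & EV59, EV60 & EV61, EV64 & EV65, EV65 & EV66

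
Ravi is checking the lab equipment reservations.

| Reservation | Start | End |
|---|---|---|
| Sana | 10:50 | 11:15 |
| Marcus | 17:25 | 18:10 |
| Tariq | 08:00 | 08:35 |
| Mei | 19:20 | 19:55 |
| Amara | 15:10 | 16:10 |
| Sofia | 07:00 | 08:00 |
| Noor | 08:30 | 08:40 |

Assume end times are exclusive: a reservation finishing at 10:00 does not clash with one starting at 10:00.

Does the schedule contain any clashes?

Sorted by start: Sofia, Tariq, Noor, Sana, Amara, Marcus, Mei.
Tariq starts exactly when Sofia ends (back-to-back, no overlap) — done with Sofia.
Noor starts before Tariq ends → Tariq and Noor overlap.
That's a conflict, so the schedule is not conflict-free.

Yes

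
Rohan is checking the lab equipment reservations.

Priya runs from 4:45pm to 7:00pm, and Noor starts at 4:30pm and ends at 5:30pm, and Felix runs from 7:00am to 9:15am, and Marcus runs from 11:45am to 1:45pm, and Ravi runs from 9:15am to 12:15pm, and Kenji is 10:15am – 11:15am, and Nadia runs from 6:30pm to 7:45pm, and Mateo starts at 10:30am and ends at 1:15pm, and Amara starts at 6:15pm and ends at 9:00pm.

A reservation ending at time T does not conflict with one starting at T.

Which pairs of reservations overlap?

Sorted by start: Felix, Ravi, Kenji, Mateo, Marcus, Noor, Priya, Amara, Nadia.
Ravi starts exactly when Felix ends (back-to-back, no overlap), so nothing later overlaps Felix either.
Kenji starts before Ravi ends → Ravi and Kenji overlap.
Mateo starts before Ravi ends → Ravi and Mateo overlap.
Marcus starts before Ravi ends → Ravi and Marcus overlap.
Noor starts after Ravi ends, so nothing later overlaps Ravi either.
Mateo starts before Kenji ends → Kenji and Mateo overlap.
Marcus starts after Kenji ends, so nothing later overlaps Kenji either.
Marcus starts before Mateo ends → Mateo and Marcus overlap.
Noor starts after Mateo ends, so nothing later overlaps Mateo either.
Noor starts after Marcus ends, so nothing later overlaps Marcus either.
Priya starts before Noor ends → Noor and Priya overlap.
Amara starts after Noor ends, so nothing later overlaps Noor either.
Amara starts before Priya ends → Priya and Amara overlap.
Nadia starts before Priya ends → Priya and Nadia overlap.
Nadia starts before Amara ends → Amara and Nadia overlap.

Amara & Nadia, Amara & Priya, Kenji & Mateo, Kenji & Ravi, Marcus & Mateo, Marcus & Ravi, Mateo & Ravi, Nadia & Priya, Noor & Priya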